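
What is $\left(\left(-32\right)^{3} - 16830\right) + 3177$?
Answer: $-46421$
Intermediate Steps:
$\left(\left(-32\right)^{3} - 16830\right) + 3177 = \left(-32768 - 16830\right) + 3177 = -49598 + 3177 = -46421$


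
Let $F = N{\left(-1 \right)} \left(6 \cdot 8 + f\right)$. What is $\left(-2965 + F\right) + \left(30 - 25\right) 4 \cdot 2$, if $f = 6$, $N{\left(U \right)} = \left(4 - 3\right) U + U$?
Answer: $-3033$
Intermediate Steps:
$N{\left(U \right)} = 2 U$ ($N{\left(U \right)} = 1 U + U = U + U = 2 U$)
$F = -108$ ($F = 2 \left(-1\right) \left(6 \cdot 8 + 6\right) = - 2 \left(48 + 6\right) = \left(-2\right) 54 = -108$)
$\left(-2965 + F\right) + \left(30 - 25\right) 4 \cdot 2 = \left(-2965 - 108\right) + \left(30 - 25\right) 4 \cdot 2 = -3073 + 5 \cdot 8 = -3073 + 40 = -3033$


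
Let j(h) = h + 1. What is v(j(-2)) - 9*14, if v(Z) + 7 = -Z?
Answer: -132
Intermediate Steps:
j(h) = 1 + h
v(Z) = -7 - Z
v(j(-2)) - 9*14 = (-7 - (1 - 2)) - 9*14 = (-7 - 1*(-1)) - 126 = (-7 + 1) - 126 = -6 - 126 = -132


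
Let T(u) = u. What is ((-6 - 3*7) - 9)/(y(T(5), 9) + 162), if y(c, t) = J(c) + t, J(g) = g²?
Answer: -9/49 ≈ -0.18367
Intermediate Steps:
y(c, t) = t + c² (y(c, t) = c² + t = t + c²)
((-6 - 3*7) - 9)/(y(T(5), 9) + 162) = ((-6 - 3*7) - 9)/((9 + 5²) + 162) = ((-6 - 21) - 9)/((9 + 25) + 162) = (-27 - 9)/(34 + 162) = -36/196 = -36*1/196 = -9/49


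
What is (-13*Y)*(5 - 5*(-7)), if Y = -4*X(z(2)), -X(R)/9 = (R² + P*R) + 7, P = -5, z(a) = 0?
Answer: -131040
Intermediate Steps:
X(R) = -63 - 9*R² + 45*R (X(R) = -9*((R² - 5*R) + 7) = -9*(7 + R² - 5*R) = -63 - 9*R² + 45*R)
Y = 252 (Y = -4*(-63 - 9*0² + 45*0) = -4*(-63 - 9*0 + 0) = -4*(-63 + 0 + 0) = -4*(-63) = 252)
(-13*Y)*(5 - 5*(-7)) = (-13*252)*(5 - 5*(-7)) = -3276*(5 + 35) = -3276*40 = -131040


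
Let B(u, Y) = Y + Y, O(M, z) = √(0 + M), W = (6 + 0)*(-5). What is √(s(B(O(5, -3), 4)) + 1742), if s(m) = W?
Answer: 4*√107 ≈ 41.376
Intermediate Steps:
W = -30 (W = 6*(-5) = -30)
O(M, z) = √M
B(u, Y) = 2*Y
s(m) = -30
√(s(B(O(5, -3), 4)) + 1742) = √(-30 + 1742) = √1712 = 4*√107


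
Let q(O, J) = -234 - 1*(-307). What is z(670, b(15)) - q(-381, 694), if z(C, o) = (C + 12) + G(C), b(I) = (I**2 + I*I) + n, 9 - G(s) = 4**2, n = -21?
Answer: 602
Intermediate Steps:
G(s) = -7 (G(s) = 9 - 1*4**2 = 9 - 1*16 = 9 - 16 = -7)
b(I) = -21 + 2*I**2 (b(I) = (I**2 + I*I) - 21 = (I**2 + I**2) - 21 = 2*I**2 - 21 = -21 + 2*I**2)
q(O, J) = 73 (q(O, J) = -234 + 307 = 73)
z(C, o) = 5 + C (z(C, o) = (C + 12) - 7 = (12 + C) - 7 = 5 + C)
z(670, b(15)) - q(-381, 694) = (5 + 670) - 1*73 = 675 - 73 = 602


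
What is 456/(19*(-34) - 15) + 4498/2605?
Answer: 1785298/1721905 ≈ 1.0368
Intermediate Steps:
456/(19*(-34) - 15) + 4498/2605 = 456/(-646 - 15) + 4498*(1/2605) = 456/(-661) + 4498/2605 = 456*(-1/661) + 4498/2605 = -456/661 + 4498/2605 = 1785298/1721905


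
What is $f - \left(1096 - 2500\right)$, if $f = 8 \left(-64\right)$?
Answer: $892$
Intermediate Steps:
$f = -512$
$f - \left(1096 - 2500\right) = -512 - \left(1096 - 2500\right) = -512 - -1404 = -512 + 1404 = 892$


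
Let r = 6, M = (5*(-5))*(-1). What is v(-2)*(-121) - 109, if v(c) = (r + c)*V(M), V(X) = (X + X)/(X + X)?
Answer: -593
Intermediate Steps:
M = 25 (M = -25*(-1) = 25)
V(X) = 1 (V(X) = (2*X)/((2*X)) = (2*X)*(1/(2*X)) = 1)
v(c) = 6 + c (v(c) = (6 + c)*1 = 6 + c)
v(-2)*(-121) - 109 = (6 - 2)*(-121) - 109 = 4*(-121) - 109 = -484 - 109 = -593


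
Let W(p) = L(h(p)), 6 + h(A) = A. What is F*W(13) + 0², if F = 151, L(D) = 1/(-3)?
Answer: -151/3 ≈ -50.333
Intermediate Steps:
h(A) = -6 + A
L(D) = -⅓
W(p) = -⅓
F*W(13) + 0² = 151*(-⅓) + 0² = -151/3 + 0 = -151/3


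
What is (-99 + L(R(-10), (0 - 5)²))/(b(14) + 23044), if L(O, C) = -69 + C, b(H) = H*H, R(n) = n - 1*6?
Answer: -143/23240 ≈ -0.0061532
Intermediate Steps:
R(n) = -6 + n (R(n) = n - 6 = -6 + n)
b(H) = H²
(-99 + L(R(-10), (0 - 5)²))/(b(14) + 23044) = (-99 + (-69 + (0 - 5)²))/(14² + 23044) = (-99 + (-69 + (-5)²))/(196 + 23044) = (-99 + (-69 + 25))/23240 = (-99 - 44)*(1/23240) = -143*1/23240 = -143/23240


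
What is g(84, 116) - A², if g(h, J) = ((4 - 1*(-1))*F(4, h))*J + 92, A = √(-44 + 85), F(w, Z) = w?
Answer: 2371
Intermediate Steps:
A = √41 ≈ 6.4031
g(h, J) = 92 + 20*J (g(h, J) = ((4 - 1*(-1))*4)*J + 92 = ((4 + 1)*4)*J + 92 = (5*4)*J + 92 = 20*J + 92 = 92 + 20*J)
g(84, 116) - A² = (92 + 20*116) - (√41)² = (92 + 2320) - 1*41 = 2412 - 41 = 2371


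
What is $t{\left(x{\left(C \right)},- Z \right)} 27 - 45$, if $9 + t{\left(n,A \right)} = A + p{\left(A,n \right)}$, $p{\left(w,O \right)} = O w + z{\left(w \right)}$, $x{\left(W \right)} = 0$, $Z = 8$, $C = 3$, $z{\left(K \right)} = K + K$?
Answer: $-936$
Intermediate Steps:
$z{\left(K \right)} = 2 K$
$p{\left(w,O \right)} = 2 w + O w$ ($p{\left(w,O \right)} = O w + 2 w = 2 w + O w$)
$t{\left(n,A \right)} = -9 + A + A \left(2 + n\right)$ ($t{\left(n,A \right)} = -9 + \left(A + A \left(2 + n\right)\right) = -9 + A + A \left(2 + n\right)$)
$t{\left(x{\left(C \right)},- Z \right)} 27 - 45 = \left(-9 + 3 \left(\left(-1\right) 8\right) + \left(-1\right) 8 \cdot 0\right) 27 - 45 = \left(-9 + 3 \left(-8\right) - 0\right) 27 - 45 = \left(-9 - 24 + 0\right) 27 - 45 = \left(-33\right) 27 - 45 = -891 - 45 = -936$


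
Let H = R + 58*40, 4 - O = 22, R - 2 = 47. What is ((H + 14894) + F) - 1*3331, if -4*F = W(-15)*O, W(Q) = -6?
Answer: 13905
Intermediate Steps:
R = 49 (R = 2 + 47 = 49)
O = -18 (O = 4 - 1*22 = 4 - 22 = -18)
H = 2369 (H = 49 + 58*40 = 49 + 2320 = 2369)
F = -27 (F = -(-3)*(-18)/2 = -¼*108 = -27)
((H + 14894) + F) - 1*3331 = ((2369 + 14894) - 27) - 1*3331 = (17263 - 27) - 3331 = 17236 - 3331 = 13905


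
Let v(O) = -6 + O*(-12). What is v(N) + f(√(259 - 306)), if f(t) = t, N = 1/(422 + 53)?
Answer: -2862/475 + I*√47 ≈ -6.0253 + 6.8557*I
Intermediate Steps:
N = 1/475 ≈ 0.0021053
v(O) = -6 - 12*O
v(N) + f(√(259 - 306)) = (-6 - 12*1/475) + √(259 - 306) = (-6 - 12/475) + √(-47) = -2862/475 + I*√47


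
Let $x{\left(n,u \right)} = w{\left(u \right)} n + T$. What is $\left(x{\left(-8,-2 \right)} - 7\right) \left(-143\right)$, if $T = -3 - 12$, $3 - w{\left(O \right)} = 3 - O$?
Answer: $858$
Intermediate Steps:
$w{\left(O \right)} = O$ ($w{\left(O \right)} = 3 - \left(3 - O\right) = 3 + \left(-3 + O\right) = O$)
$T = -15$ ($T = -3 - 12 = -15$)
$x{\left(n,u \right)} = -15 + n u$ ($x{\left(n,u \right)} = u n - 15 = n u - 15 = -15 + n u$)
$\left(x{\left(-8,-2 \right)} - 7\right) \left(-143\right) = \left(\left(-15 - -16\right) - 7\right) \left(-143\right) = \left(\left(-15 + 16\right) - 7\right) \left(-143\right) = \left(1 - 7\right) \left(-143\right) = \left(-6\right) \left(-143\right) = 858$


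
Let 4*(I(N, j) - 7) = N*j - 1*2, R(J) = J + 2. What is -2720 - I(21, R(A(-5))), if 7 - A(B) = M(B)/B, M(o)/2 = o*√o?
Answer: -11095/4 + 21*I*√5/2 ≈ -2773.8 + 23.479*I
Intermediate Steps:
M(o) = 2*o^(3/2) (M(o) = 2*(o*√o) = 2*o^(3/2))
A(B) = 7 - 2*√B (A(B) = 7 - 2*B^(3/2)/B = 7 - 2*√B)
R(J) = 2 + J
I(N, j) = 13/2 + N*j/4 (I(N, j) = 7 + (N*j - 1*2)/4 = 7 + (N*j - 2)/4 = 7 + (-2 + N*j)/4 = 7 + (-½ + N*j/4) = 13/2 + N*j/4)
-2720 - I(21, R(A(-5))) = -2720 - (13/2 + (¼)*21*(2 + (7 - 2*I*√5))) = -2720 - (13/2 + (¼)*21*(9 - 2*I*√5)) = -2720 - (13/2 + (189/4 - 21*I*√5/2)) = -2720 - (215/4 - 21*I*√5/2) = -2720 + (-215/4 + 21*I*√5/2) = -11095/4 + 21*I*√5/2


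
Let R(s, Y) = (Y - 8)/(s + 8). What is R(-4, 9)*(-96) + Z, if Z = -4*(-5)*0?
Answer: -24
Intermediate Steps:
R(s, Y) = (-8 + Y)/(8 + s)
Z = 0 (Z = 20*0 = 0)
R(-4, 9)*(-96) + Z = ((-8 + 9)/(8 - 4))*(-96) + 0 = (1/4)*(-96) + 0 = ((¼)*1)*(-96) + 0 = (¼)*(-96) + 0 = -24 + 0 = -24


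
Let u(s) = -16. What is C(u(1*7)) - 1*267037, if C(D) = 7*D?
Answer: -267149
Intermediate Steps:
C(u(1*7)) - 1*267037 = 7*(-16) - 1*267037 = -112 - 267037 = -267149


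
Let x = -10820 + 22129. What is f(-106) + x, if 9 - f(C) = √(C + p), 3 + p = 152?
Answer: 11318 - √43 ≈ 11311.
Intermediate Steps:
p = 149 (p = -3 + 152 = 149)
f(C) = 9 - √(149 + C) (f(C) = 9 - √(C + 149) = 9 - √(149 + C))
x = 11309
f(-106) + x = (9 - √(149 - 106)) + 11309 = (9 - √43) + 11309 = 11318 - √43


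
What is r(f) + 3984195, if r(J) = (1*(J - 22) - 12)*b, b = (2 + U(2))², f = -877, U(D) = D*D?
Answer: 3951399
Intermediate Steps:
U(D) = D²
b = 36 (b = (2 + 2²)² = (2 + 4)² = 6² = 36)
r(J) = -1224 + 36*J (r(J) = (1*(J - 22) - 12)*36 = (1*(-22 + J) - 12)*36 = ((-22 + J) - 12)*36 = (-34 + J)*36 = -1224 + 36*J)
r(f) + 3984195 = (-1224 + 36*(-877)) + 3984195 = (-1224 - 31572) + 3984195 = -32796 + 3984195 = 3951399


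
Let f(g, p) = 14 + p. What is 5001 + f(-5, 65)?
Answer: 5080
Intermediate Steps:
5001 + f(-5, 65) = 5001 + (14 + 65) = 5001 + 79 = 5080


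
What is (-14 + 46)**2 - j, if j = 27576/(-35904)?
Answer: 1533053/1496 ≈ 1024.8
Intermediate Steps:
j = -1149/1496 (j = 27576*(-1/35904) = -1149/1496 ≈ -0.76805)
(-14 + 46)**2 - j = (-14 + 46)**2 - 1*(-1149/1496) = 32**2 + 1149/1496 = 1024 + 1149/1496 = 1533053/1496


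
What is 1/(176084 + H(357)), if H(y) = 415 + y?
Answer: 1/176856 ≈ 5.6543e-6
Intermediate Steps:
1/(176084 + H(357)) = 1/(176084 + (415 + 357)) = 1/(176084 + 772) = 1/176856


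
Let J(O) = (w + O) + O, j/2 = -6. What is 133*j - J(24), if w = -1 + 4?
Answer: -1647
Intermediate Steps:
j = -12 (j = 2*(-6) = -12)
w = 3
J(O) = 3 + 2*O (J(O) = (3 + O) + O = 3 + 2*O)
133*j - J(24) = 133*(-12) - (3 + 2*24) = -1596 - (3 + 48) = -1596 - 1*51 = -1596 - 51 = -1647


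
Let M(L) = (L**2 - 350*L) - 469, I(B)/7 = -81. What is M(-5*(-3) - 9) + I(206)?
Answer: -3100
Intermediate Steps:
I(B) = -567 (I(B) = 7*(-81) = -567)
M(L) = -469 + L**2 - 350*L
M(-5*(-3) - 9) + I(206) = (-469 + (-5*(-3) - 9)**2 - 350*(-5*(-3) - 9)) - 567 = (-469 + (15 - 9)**2 - 350*(15 - 9)) - 567 = (-469 + 6**2 - 350*6) - 567 = (-469 + 36 - 2100) - 567 = -2533 - 567 = -3100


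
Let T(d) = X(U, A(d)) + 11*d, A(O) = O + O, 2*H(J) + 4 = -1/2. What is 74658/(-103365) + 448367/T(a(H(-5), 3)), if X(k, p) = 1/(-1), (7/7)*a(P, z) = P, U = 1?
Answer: -61796503198/3548865 ≈ -17413.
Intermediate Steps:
H(J) = -9/4 (H(J) = -2 + (-1/2)/2 = -2 + (-1*1/2)/2 = -2 + (1/2)*(-1/2) = -2 - 1/4 = -9/4)
a(P, z) = P
A(O) = 2*O
X(k, p) = -1
T(d) = -1 + 11*d
74658/(-103365) + 448367/T(a(H(-5), 3)) = 74658/(-103365) + 448367/(-1 + 11*(-9/4)) = 74658*(-1/103365) + 448367/(-1 - 99/4) = -24886/34455 + 448367/(-103/4) = -24886/34455 + 448367*(-4/103) = -24886/34455 - 1793468/103 = -61796503198/3548865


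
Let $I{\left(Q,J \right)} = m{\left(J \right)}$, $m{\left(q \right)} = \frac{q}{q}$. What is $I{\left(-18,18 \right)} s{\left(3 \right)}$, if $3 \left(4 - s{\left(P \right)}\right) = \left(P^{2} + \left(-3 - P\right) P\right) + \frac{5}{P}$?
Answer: $\frac{58}{9} \approx 6.4444$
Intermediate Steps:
$m{\left(q \right)} = 1$
$I{\left(Q,J \right)} = 1$
$s{\left(P \right)} = 4 - \frac{5}{3 P} - \frac{P^{2}}{3} - \frac{P \left(-3 - P\right)}{3}$ ($s{\left(P \right)} = 4 - \frac{\left(P^{2} + \left(-3 - P\right) P\right) + \frac{5}{P}}{3} = 4 - \frac{\left(P^{2} + P \left(-3 - P\right)\right) + \frac{5}{P}}{3} = 4 - \frac{P^{2} + \frac{5}{P} + P \left(-3 - P\right)}{3} = 4 - \left(\frac{P^{2}}{3} + \frac{5}{3 P} + \frac{P \left(-3 - P\right)}{3}\right) = 4 - \frac{5}{3 P} - \frac{P^{2}}{3} - \frac{P \left(-3 - P\right)}{3}$)
$I{\left(-18,18 \right)} s{\left(3 \right)} = 1 \left(4 + 3 - \frac{5}{3 \cdot 3}\right) = 1 \left(4 + 3 - \frac{5}{9}\right) = 1 \cdot \frac{58}{9} = \frac{58}{9}$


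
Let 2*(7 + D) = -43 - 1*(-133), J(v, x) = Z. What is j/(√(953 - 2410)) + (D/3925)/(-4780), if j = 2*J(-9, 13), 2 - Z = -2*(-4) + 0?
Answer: -19/9380750 + 12*I*√1457/1457 ≈ -2.0254e-6 + 0.31438*I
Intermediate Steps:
Z = -6 (Z = 2 - (-2*(-4) + 0) = 2 - (8 + 0) = 2 - 1*8 = 2 - 8 = -6)
J(v, x) = -6
D = 38 (D = -7 + (-43 - 1*(-133))/2 = -7 + (-43 + 133)/2 = -7 + (½)*90 = -7 + 45 = 38)
j = -12 (j = 2*(-6) = -12)
j/(√(953 - 2410)) + (D/3925)/(-4780) = -12/√(953 - 2410) + (38/3925)/(-4780) = -12*(-I*√1457/1457) + (38*(1/3925))*(-1/4780) = -12*(-I*√1457/1457) + (38/3925)*(-1/4780) = -(-12)*I*√1457/1457 - 19/9380750 = 12*I*√1457/1457 - 19/9380750 = -19/9380750 + 12*I*√1457/1457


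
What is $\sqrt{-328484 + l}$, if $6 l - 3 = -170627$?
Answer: $\frac{2 i \sqrt{803073}}{3} \approx 597.43 i$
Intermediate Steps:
$l = - \frac{85312}{3}$ ($l = \frac{1}{2} + \frac{1}{6} \left(-170627\right) = \frac{1}{2} - \frac{170627}{6} = - \frac{85312}{3} \approx -28437.0$)
$\sqrt{-328484 + l} = \sqrt{-328484 - \frac{85312}{3}} = \sqrt{- \frac{1070764}{3}} = \frac{2 i \sqrt{803073}}{3}$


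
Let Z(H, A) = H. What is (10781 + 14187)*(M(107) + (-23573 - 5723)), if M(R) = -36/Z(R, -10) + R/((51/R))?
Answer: -3961049982920/5457 ≈ -7.2587e+8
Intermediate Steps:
M(R) = -36/R + R²/51 (M(R) = -36/R + R/((51/R)) = -36/R + R*(R/51) = -36/R + R²/51)
(10781 + 14187)*(M(107) + (-23573 - 5723)) = (10781 + 14187)*((1/51)*(-1836 + 107³)/107 + (-23573 - 5723)) = 24968*((1/51)*(1/107)*(-1836 + 1225043) - 29296) = 24968*((1/51)*(1/107)*1223207 - 29296) = 24968*(1223207/5457 - 29296) = 24968*(-158645065/5457) = -3961049982920/5457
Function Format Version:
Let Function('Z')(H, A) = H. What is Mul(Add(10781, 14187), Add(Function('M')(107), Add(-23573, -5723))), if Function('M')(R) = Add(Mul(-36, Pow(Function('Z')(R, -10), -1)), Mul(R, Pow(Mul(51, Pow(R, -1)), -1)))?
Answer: Rational(-3961049982920, 5457) ≈ -7.2587e+8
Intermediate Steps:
Function('M')(R) = Add(Mul(-36, Pow(R, -1)), Mul(Rational(1, 51), Pow(R, 2))) (Function('M')(R) = Add(Mul(-36, Pow(R, -1)), Mul(R, Pow(Mul(51, Pow(R, -1)), -1))) = Add(Mul(-36, Pow(R, -1)), Mul(R, Mul(Rational(1, 51), R))) = Add(Mul(-36, Pow(R, -1)), Mul(Rational(1, 51), Pow(R, 2))))
Mul(Add(10781, 14187), Add(Function('M')(107), Add(-23573, -5723))) = Mul(Add(10781, 14187), Add(Mul(Rational(1, 51), Pow(107, -1), Add(-1836, Pow(107, 3))), Add(-23573, -5723))) = Mul(24968, Add(Mul(Rational(1, 51), Rational(1, 107), Add(-1836, 1225043)), -29296)) = Mul(24968, Add(Mul(Rational(1, 51), Rational(1, 107), 1223207), -29296)) = Mul(24968, Add(Rational(1223207, 5457), -29296)) = Mul(24968, Rational(-158645065, 5457)) = Rational(-3961049982920, 5457)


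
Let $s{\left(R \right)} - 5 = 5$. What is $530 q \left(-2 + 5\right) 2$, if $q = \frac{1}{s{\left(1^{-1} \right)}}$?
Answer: $318$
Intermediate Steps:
$s{\left(R \right)} = 10$ ($s{\left(R \right)} = 5 + 5 = 10$)
$q = \frac{1}{10} \approx 0.1$
$530 q \left(-2 + 5\right) 2 = 530 \frac{-2 + 5}{10} \cdot 2 = 530 \cdot \frac{1}{10} \cdot 3 \cdot 2 = 530 \cdot \frac{3}{10} \cdot 2 = 530 \cdot \frac{3}{5} = 318$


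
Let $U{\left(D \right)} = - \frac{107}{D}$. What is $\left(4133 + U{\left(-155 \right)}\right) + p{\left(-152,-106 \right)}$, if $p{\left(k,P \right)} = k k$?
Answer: $\frac{4221842}{155} \approx 27238.0$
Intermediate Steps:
$p{\left(k,P \right)} = k^{2}$
$\left(4133 + U{\left(-155 \right)}\right) + p{\left(-152,-106 \right)} = \left(4133 - \frac{107}{-155}\right) + \left(-152\right)^{2} = \left(4133 - - \frac{107}{155}\right) + 23104 = \left(4133 + \frac{107}{155}\right) + 23104 = \frac{640722}{155} + 23104 = \frac{4221842}{155}$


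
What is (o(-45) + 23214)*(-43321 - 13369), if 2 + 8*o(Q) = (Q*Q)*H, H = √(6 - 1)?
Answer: -2631974975/2 - 57398625*√5/4 ≈ -1.3481e+9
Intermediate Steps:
H = √5 ≈ 2.2361
o(Q) = -¼ + √5*Q²/8 (o(Q) = -¼ + ((Q*Q)*√5)/8 = -¼ + (Q²*√5)/8 = -¼ + (√5*Q²)/8 = -¼ + √5*Q²/8)
(o(-45) + 23214)*(-43321 - 13369) = ((-¼ + (⅛)*√5*(-45)²) + 23214)*(-43321 - 13369) = ((-¼ + (⅛)*√5*2025) + 23214)*(-56690) = ((-¼ + 2025*√5/8) + 23214)*(-56690) = (92855/4 + 2025*√5/8)*(-56690) = -2631974975/2 - 57398625*√5/4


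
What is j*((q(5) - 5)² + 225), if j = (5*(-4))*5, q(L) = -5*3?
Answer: -62500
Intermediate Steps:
q(L) = -15
j = -100 (j = -20*5 = -100)
j*((q(5) - 5)² + 225) = -100*((-15 - 5)² + 225) = -100*((-20)² + 225) = -100*(400 + 225) = -100*625 = -62500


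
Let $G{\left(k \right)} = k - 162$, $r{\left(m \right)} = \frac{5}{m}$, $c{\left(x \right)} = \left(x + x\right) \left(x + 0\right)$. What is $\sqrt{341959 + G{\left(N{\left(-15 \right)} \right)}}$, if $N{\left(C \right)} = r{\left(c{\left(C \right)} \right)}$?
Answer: $\frac{\sqrt{307617310}}{30} \approx 584.63$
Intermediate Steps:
$c{\left(x \right)} = 2 x^{2}$ ($c{\left(x \right)} = 2 x x = 2 x^{2}$)
$N{\left(C \right)} = \frac{5}{2 C^{2}}$
$G{\left(k \right)} = -162 + k$
$\sqrt{341959 + G{\left(N{\left(-15 \right)} \right)}} = \sqrt{341959 - \left(162 - \frac{5}{2 \cdot 225}\right)} = \sqrt{341959 + \left(-162 + \frac{5}{2} \cdot \frac{1}{225}\right)} = \sqrt{341959 + \left(-162 + \frac{1}{90}\right)} = \sqrt{341959 - \frac{14579}{90}} = \sqrt{\frac{30761731}{90}} = \frac{\sqrt{307617310}}{30}$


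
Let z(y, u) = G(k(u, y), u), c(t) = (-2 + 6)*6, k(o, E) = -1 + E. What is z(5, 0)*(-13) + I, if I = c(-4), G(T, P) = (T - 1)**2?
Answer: -93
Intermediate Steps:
G(T, P) = (-1 + T)**2
c(t) = 24 (c(t) = 4*6 = 24)
z(y, u) = (-2 + y)**2 (z(y, u) = (-1 + (-1 + y))**2 = (-2 + y)**2)
I = 24
z(5, 0)*(-13) + I = (-2 + 5)**2*(-13) + 24 = 3**2*(-13) + 24 = 9*(-13) + 24 = -117 + 24 = -93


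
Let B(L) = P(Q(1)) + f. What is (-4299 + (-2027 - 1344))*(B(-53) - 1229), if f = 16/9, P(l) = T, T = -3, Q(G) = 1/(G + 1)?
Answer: 84922240/9 ≈ 9.4358e+6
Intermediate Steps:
Q(G) = 1/(1 + G)
P(l) = -3
f = 16/9 (f = 16*(⅑) = 16/9 ≈ 1.7778)
B(L) = -11/9 (B(L) = -3 + 16/9 = -11/9)
(-4299 + (-2027 - 1344))*(B(-53) - 1229) = (-4299 + (-2027 - 1344))*(-11/9 - 1229) = (-4299 - 3371)*(-11072/9) = -7670*(-11072/9) = 84922240/9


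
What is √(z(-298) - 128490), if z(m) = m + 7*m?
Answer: I*√130874 ≈ 361.77*I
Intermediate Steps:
z(m) = 8*m
√(z(-298) - 128490) = √(8*(-298) - 128490) = √(-2384 - 128490) = √(-130874) = I*√130874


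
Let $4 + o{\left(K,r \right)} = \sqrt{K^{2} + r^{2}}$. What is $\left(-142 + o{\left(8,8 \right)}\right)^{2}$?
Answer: $21444 - 2336 \sqrt{2} \approx 18140.0$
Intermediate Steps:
$o{\left(K,r \right)} = -4 + \sqrt{K^{2} + r^{2}}$
$\left(-142 + o{\left(8,8 \right)}\right)^{2} = \left(-142 - \left(4 - \sqrt{8^{2} + 8^{2}}\right)\right)^{2} = \left(-142 - \left(4 - \sqrt{64 + 64}\right)\right)^{2} = \left(-142 - \left(4 - \sqrt{128}\right)\right)^{2} = \left(-142 - \left(4 - 8 \sqrt{2}\right)\right)^{2} = \left(-146 + 8 \sqrt{2}\right)^{2}$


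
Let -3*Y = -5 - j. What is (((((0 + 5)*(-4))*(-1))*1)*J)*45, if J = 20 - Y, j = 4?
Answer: 15300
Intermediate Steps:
Y = 3 (Y = -(-5 - 1*4)/3 = -(-5 - 4)/3 = -⅓*(-9) = 3)
J = 17 (J = 20 - 1*3 = 20 - 3 = 17)
(((((0 + 5)*(-4))*(-1))*1)*J)*45 = (((((0 + 5)*(-4))*(-1))*1)*17)*45 = ((((5*(-4))*(-1))*1)*17)*45 = ((-20*(-1)*1)*17)*45 = ((20*1)*17)*45 = (20*17)*45 = 340*45 = 15300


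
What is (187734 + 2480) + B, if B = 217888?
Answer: 408102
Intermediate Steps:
(187734 + 2480) + B = (187734 + 2480) + 217888 = 190214 + 217888 = 408102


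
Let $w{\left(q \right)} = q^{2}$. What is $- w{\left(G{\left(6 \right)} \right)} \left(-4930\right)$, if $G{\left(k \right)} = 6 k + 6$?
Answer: $8696520$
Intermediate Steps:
$G{\left(k \right)} = 6 + 6 k$
$- w{\left(G{\left(6 \right)} \right)} \left(-4930\right) = - \left(6 + 6 \cdot 6\right)^{2} \left(-4930\right) = - \left(6 + 36\right)^{2} \left(-4930\right) = - 42^{2} \left(-4930\right) = \left(-1\right) 1764 \left(-4930\right) = \left(-1764\right) \left(-4930\right) = 8696520$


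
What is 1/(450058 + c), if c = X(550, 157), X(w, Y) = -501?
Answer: 1/449557 ≈ 2.2244e-6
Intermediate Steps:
c = -501
1/(450058 + c) = 1/(450058 - 501) = 1/449557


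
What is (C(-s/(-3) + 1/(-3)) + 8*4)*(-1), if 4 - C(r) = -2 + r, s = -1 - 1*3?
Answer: -119/3 ≈ -39.667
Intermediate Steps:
s = -4 (s = -1 - 3 = -4)
C(r) = 6 - r (C(r) = 4 - (-2 + r) = 4 + (2 - r) = 6 - r)
(C(-s/(-3) + 1/(-3)) + 8*4)*(-1) = ((6 - (-1*(-4)/(-3) + 1/(-3))) + 8*4)*(-1) = ((6 - (4*(-⅓) + 1*(-⅓))) + 32)*(-1) = ((6 - (-4/3 - ⅓)) + 32)*(-1) = ((6 - 1*(-5/3)) + 32)*(-1) = ((6 + 5/3) + 32)*(-1) = (23/3 + 32)*(-1) = (119/3)*(-1) = -119/3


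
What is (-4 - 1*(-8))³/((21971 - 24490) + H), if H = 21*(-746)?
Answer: -64/18185 ≈ -0.0035194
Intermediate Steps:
H = -15666
(-4 - 1*(-8))³/((21971 - 24490) + H) = (-4 - 1*(-8))³/((21971 - 24490) - 15666) = (-4 + 8)³/(-2519 - 15666) = 4³/(-18185) = 64*(-1/18185) = -64/18185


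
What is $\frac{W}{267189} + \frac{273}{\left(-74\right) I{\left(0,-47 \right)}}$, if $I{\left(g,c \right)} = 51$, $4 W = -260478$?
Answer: $- \frac{1041515}{3295331} \approx -0.31606$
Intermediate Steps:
$W = - \frac{130239}{2}$ ($W = \frac{1}{4} \left(-260478\right) = - \frac{130239}{2} \approx -65120.0$)
$\frac{W}{267189} + \frac{273}{\left(-74\right) I{\left(0,-47 \right)}} = - \frac{130239}{2 \cdot 267189} + \frac{273}{\left(-74\right) 51} = \left(- \frac{130239}{2}\right) \frac{1}{267189} + \frac{273}{-3774} = - \frac{43413}{178126} + 273 \left(- \frac{1}{3774}\right) = - \frac{43413}{178126} - \frac{91}{1258} = - \frac{1041515}{3295331}$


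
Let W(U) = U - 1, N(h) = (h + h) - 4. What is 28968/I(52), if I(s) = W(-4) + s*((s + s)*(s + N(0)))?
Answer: 28968/259579 ≈ 0.11160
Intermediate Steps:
N(h) = -4 + 2*h (N(h) = 2*h - 4 = -4 + 2*h)
W(U) = -1 + U
I(s) = -5 + 2*s²*(-4 + s) (I(s) = (-1 - 4) + s*((s + s)*(s + (-4 + 2*0))) = -5 + s*((2*s)*(s + (-4 + 0))) = -5 + s*((2*s)*(s - 4)) = -5 + s*((2*s)*(-4 + s)) = -5 + s*(2*s*(-4 + s)) = -5 + 2*s²*(-4 + s))
28968/I(52) = 28968/(-5 - 8*52² + 2*52³) = 28968/(-5 - 8*2704 + 2*140608) = 28968/(-5 - 21632 + 281216) = 28968/259579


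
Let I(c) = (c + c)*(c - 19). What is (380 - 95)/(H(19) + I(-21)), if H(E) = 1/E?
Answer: 5415/31921 ≈ 0.16964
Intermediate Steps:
I(c) = 2*c*(-19 + c) (I(c) = (2*c)*(-19 + c) = 2*c*(-19 + c))
(380 - 95)/(H(19) + I(-21)) = (380 - 95)/(1/19 + 2*(-21)*(-19 - 21)) = 285/(1/19 + 2*(-21)*(-40)) = 285/(1/19 + 1680) = 285/(31921/19) = 285*(19/31921) = 5415/31921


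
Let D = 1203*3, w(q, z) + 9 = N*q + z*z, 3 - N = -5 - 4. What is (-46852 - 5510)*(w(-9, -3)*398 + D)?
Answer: 2061753750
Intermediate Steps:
N = 12 (N = 3 - (-5 - 4) = 3 - 1*(-9) = 3 + 9 = 12)
w(q, z) = -9 + z² + 12*q (w(q, z) = -9 + (12*q + z*z) = -9 + (12*q + z²) = -9 + (z² + 12*q) = -9 + z² + 12*q)
D = 3609
(-46852 - 5510)*(w(-9, -3)*398 + D) = (-46852 - 5510)*((-9 + (-3)² + 12*(-9))*398 + 3609) = -52362*((-9 + 9 - 108)*398 + 3609) = -52362*(-108*398 + 3609) = -52362*(-42984 + 3609) = -52362*(-39375) = 2061753750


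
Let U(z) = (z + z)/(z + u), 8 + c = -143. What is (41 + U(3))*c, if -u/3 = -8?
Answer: -56021/9 ≈ -6224.6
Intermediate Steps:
c = -151 (c = -8 - 143 = -151)
u = 24 (u = -3*(-8) = 24)
U(z) = 2*z/(24 + z) (U(z) = (z + z)/(z + 24) = (2*z)/(24 + z) = 2*z/(24 + z))
(41 + U(3))*c = (41 + 2*3/(24 + 3))*(-151) = (41 + 2*3/27)*(-151) = (41 + 2*3*(1/27))*(-151) = (41 + 2/9)*(-151) = (371/9)*(-151) = -56021/9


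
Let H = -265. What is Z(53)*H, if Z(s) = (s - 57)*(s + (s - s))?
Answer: 56180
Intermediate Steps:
Z(s) = s*(-57 + s) (Z(s) = (-57 + s)*(s + 0) = (-57 + s)*s = s*(-57 + s))
Z(53)*H = (53*(-57 + 53))*(-265) = (53*(-4))*(-265) = -212*(-265) = 56180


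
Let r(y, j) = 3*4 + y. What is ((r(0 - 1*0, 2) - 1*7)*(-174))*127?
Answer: -110490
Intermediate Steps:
r(y, j) = 12 + y
((r(0 - 1*0, 2) - 1*7)*(-174))*127 = (((12 + (0 - 1*0)) - 1*7)*(-174))*127 = (((12 + (0 + 0)) - 7)*(-174))*127 = (((12 + 0) - 7)*(-174))*127 = ((12 - 7)*(-174))*127 = (5*(-174))*127 = -870*127 = -110490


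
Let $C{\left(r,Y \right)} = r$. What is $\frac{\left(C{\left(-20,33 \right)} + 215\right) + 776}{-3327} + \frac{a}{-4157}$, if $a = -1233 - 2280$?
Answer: $\frac{7651304}{13830339} \approx 0.55323$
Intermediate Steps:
$a = -3513$ ($a = -1233 - 2280 = -3513$)
$\frac{\left(C{\left(-20,33 \right)} + 215\right) + 776}{-3327} + \frac{a}{-4157} = \frac{\left(-20 + 215\right) + 776}{-3327} - \frac{3513}{-4157} = \left(195 + 776\right) \left(- \frac{1}{3327}\right) - - \frac{3513}{4157} = 971 \left(- \frac{1}{3327}\right) + \frac{3513}{4157} = - \frac{971}{3327} + \frac{3513}{4157} = \frac{7651304}{13830339}$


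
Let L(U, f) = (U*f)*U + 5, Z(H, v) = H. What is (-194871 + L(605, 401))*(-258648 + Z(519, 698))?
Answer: -37836847991511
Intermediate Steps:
L(U, f) = 5 + f*U² (L(U, f) = f*U² + 5 = 5 + f*U²)
(-194871 + L(605, 401))*(-258648 + Z(519, 698)) = (-194871 + (5 + 401*605²))*(-258648 + 519) = (-194871 + (5 + 401*366025))*(-258129) = (-194871 + (5 + 146776025))*(-258129) = (-194871 + 146776030)*(-258129) = 146581159*(-258129) = -37836847991511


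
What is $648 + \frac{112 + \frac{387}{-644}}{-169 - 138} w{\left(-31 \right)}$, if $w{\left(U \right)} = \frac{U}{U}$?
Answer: $\frac{128043043}{197708} \approx 647.64$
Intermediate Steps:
$w{\left(U \right)} = 1$
$648 + \frac{112 + \frac{387}{-644}}{-169 - 138} w{\left(-31 \right)} = 648 + \frac{112 + \frac{387}{-644}}{-169 - 138} \cdot 1 = 648 + \frac{112 + 387 \left(- \frac{1}{644}\right)}{-307} \cdot 1 = 648 + \left(112 - \frac{387}{644}\right) \left(- \frac{1}{307}\right) 1 = 648 + \frac{71741}{644} \left(- \frac{1}{307}\right) 1 = 648 - \frac{71741}{197708} = \frac{128043043}{197708}$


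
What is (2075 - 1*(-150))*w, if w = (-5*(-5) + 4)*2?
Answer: 129050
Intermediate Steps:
w = 58 (w = (25 + 4)*2 = 29*2 = 58)
(2075 - 1*(-150))*w = (2075 - 1*(-150))*58 = (2075 + 150)*58 = 2225*58 = 129050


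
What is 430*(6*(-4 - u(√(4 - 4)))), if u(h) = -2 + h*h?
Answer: -5160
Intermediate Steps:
u(h) = -2 + h²
430*(6*(-4 - u(√(4 - 4)))) = 430*(6*(-4 - (-2 + (√(4 - 4))²))) = 430*(6*(-4 - (-2 + (√0)²))) = 430*(6*(-4 - (-2 + 0²))) = 430*(6*(-4 - (-2 + 0))) = 430*(6*(-4 - 1*(-2))) = 430*(6*(-4 + 2)) = 430*(6*(-2)) = 430*(-12) = -5160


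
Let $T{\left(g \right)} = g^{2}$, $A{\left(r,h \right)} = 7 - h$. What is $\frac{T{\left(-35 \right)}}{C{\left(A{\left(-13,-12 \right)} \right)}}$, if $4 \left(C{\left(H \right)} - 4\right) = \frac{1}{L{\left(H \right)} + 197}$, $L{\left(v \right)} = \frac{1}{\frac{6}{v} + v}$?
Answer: $\frac{70871640}{231491} \approx 306.15$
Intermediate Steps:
$L{\left(v \right)} = \frac{1}{v + \frac{6}{v}}$
$C{\left(H \right)} = 4 + \frac{1}{4 \left(197 + \frac{H}{6 + H^{2}}\right)}$ ($C{\left(H \right)} = 4 + \frac{1}{4 \left(\frac{H}{6 + H^{2}} + 197\right)} = 4 + \frac{1}{4 \left(197 + \frac{H}{6 + H^{2}}\right)}$)
$\frac{T{\left(-35 \right)}}{C{\left(A{\left(-13,-12 \right)} \right)}} = \frac{\left(-35\right)^{2}}{\frac{1}{4} \frac{1}{1182 + \left(7 - -12\right) + 197 \left(7 - -12\right)^{2}} \left(18918 + 16 \left(7 - -12\right) + 3153 \left(7 - -12\right)^{2}\right)} = \frac{1225}{\frac{1}{4} \frac{1}{1182 + \left(7 + 12\right) + 197 \left(7 + 12\right)^{2}} \left(18918 + 16 \left(7 + 12\right) + 3153 \left(7 + 12\right)^{2}\right)} = \frac{1225}{\frac{1}{4} \frac{1}{1182 + 19 + 197 \cdot 19^{2}} \left(18918 + 16 \cdot 19 + 3153 \cdot 19^{2}\right)} = \frac{1225}{\frac{1}{4} \frac{1}{1182 + 19 + 197 \cdot 361} \left(18918 + 304 + 3153 \cdot 361\right)} = \frac{1225}{\frac{1}{4} \frac{1}{1182 + 19 + 71117} \left(18918 + 304 + 1138233\right)} = \frac{1225}{\frac{1}{4} \cdot \frac{1}{72318} \cdot 1157455} = \frac{1225}{\frac{1157455}{289272}} = 1225 \cdot \frac{289272}{1157455} = \frac{70871640}{231491}$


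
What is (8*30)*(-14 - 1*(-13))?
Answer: -240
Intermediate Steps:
(8*30)*(-14 - 1*(-13)) = 240*(-14 + 13) = 240*(-1) = -240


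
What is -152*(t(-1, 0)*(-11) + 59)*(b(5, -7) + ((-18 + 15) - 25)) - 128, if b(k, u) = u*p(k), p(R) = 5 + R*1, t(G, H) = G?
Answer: 1042592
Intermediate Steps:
p(R) = 5 + R
b(k, u) = u*(5 + k)
-152*(t(-1, 0)*(-11) + 59)*(b(5, -7) + ((-18 + 15) - 25)) - 128 = -152*(-1*(-11) + 59)*(-7*(5 + 5) + ((-18 + 15) - 25)) - 128 = -152*(11 + 59)*(-7*10 + (-3 - 25)) - 128 = -10640*(-70 - 28) - 128 = -10640*(-98) - 128 = -152*(-6860) - 128 = 1042720 - 128 = 1042592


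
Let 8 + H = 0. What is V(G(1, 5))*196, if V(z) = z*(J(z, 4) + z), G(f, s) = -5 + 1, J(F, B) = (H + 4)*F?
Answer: -9408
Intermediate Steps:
H = -8 (H = -8 + 0 = -8)
J(F, B) = -4*F (J(F, B) = (-8 + 4)*F = -4*F)
G(f, s) = -4
V(z) = -3*z² (V(z) = z*(-4*z + z) = z*(-3*z) = -3*z²)
V(G(1, 5))*196 = -3*(-4)²*196 = -3*16*196 = -48*196 = -9408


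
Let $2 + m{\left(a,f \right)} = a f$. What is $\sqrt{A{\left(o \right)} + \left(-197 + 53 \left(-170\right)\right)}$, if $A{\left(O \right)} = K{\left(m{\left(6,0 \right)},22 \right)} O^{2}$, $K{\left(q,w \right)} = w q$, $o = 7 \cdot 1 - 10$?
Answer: $3 i \sqrt{1067} \approx 97.995 i$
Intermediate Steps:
$o = -3$ ($o = 7 - 10 = -3$)
$m{\left(a,f \right)} = -2 + a f$
$K{\left(q,w \right)} = q w$
$A{\left(O \right)} = - 44 O^{2}$ ($A{\left(O \right)} = \left(-2 + 6 \cdot 0\right) 22 O^{2} = \left(-2 + 0\right) 22 O^{2} = \left(-2\right) 22 O^{2} = - 44 O^{2}$)
$\sqrt{A{\left(o \right)} + \left(-197 + 53 \left(-170\right)\right)} = \sqrt{- 44 \left(-3\right)^{2} + \left(-197 + 53 \left(-170\right)\right)} = \sqrt{\left(-44\right) 9 - 9207} = \sqrt{-396 - 9207} = \sqrt{-9603} = 3 i \sqrt{1067}$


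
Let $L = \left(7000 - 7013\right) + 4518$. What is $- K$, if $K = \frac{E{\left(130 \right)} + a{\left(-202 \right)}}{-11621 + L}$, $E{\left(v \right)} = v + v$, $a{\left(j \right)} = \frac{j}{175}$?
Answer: $\frac{22649}{622650} \approx 0.036375$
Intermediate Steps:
$a{\left(j \right)} = \frac{j}{175}$ ($a{\left(j \right)} = j \frac{1}{175} = \frac{j}{175}$)
$L = 4505$ ($L = -13 + 4518 = 4505$)
$E{\left(v \right)} = 2 v$
$K = - \frac{22649}{622650}$ ($K = \frac{2 \cdot 130 + \frac{1}{175} \left(-202\right)}{-11621 + 4505} = \frac{260 - \frac{202}{175}}{-7116} = \frac{45298}{175} \left(- \frac{1}{7116}\right) = - \frac{22649}{622650} \approx -0.036375$)
$- K = \left(-1\right) \left(- \frac{22649}{622650}\right) = \frac{22649}{622650}$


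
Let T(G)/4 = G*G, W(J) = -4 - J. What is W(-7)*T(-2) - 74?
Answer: -26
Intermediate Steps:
T(G) = 4*G² (T(G) = 4*(G*G) = 4*G²)
W(-7)*T(-2) - 74 = (-4 - 1*(-7))*(4*(-2)²) - 74 = (-4 + 7)*(4*4) - 74 = 3*16 - 74 = 48 - 74 = -26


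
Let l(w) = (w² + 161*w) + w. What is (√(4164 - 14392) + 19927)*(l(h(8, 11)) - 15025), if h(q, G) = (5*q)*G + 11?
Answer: 5209675026 + 522876*I*√2557 ≈ 5.2097e+9 + 2.644e+7*I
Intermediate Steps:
h(q, G) = 11 + 5*G*q (h(q, G) = 5*G*q + 11 = 11 + 5*G*q)
l(w) = w² + 162*w
(√(4164 - 14392) + 19927)*(l(h(8, 11)) - 15025) = (√(4164 - 14392) + 19927)*((11 + 5*11*8)*(162 + (11 + 5*11*8)) - 15025) = (√(-10228) + 19927)*((11 + 440)*(162 + (11 + 440)) - 15025) = (2*I*√2557 + 19927)*(451*(162 + 451) - 15025) = (19927 + 2*I*√2557)*(451*613 - 15025) = (19927 + 2*I*√2557)*(276463 - 15025) = (19927 + 2*I*√2557)*261438 = 5209675026 + 522876*I*√2557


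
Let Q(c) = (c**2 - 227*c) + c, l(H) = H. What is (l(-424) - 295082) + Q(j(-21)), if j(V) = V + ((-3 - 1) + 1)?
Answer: -289506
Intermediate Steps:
j(V) = -3 + V (j(V) = V + (-4 + 1) = V - 3 = -3 + V)
Q(c) = c**2 - 226*c
(l(-424) - 295082) + Q(j(-21)) = (-424 - 295082) + (-3 - 21)*(-226 + (-3 - 21)) = -295506 - 24*(-226 - 24) = -295506 - 24*(-250) = -295506 + 6000 = -289506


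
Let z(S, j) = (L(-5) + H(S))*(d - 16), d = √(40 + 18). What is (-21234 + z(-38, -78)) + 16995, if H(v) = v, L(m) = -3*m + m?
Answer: -3791 - 28*√58 ≈ -4004.2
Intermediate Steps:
d = √58 ≈ 7.6158
L(m) = -2*m
z(S, j) = (-16 + √58)*(10 + S) (z(S, j) = (-2*(-5) + S)*(√58 - 16) = (10 + S)*(-16 + √58) = (-16 + √58)*(10 + S))
(-21234 + z(-38, -78)) + 16995 = (-21234 + (-160 - 16*(-38) + 10*√58 - 38*√58)) + 16995 = (-21234 + (-160 + 608 + 10*√58 - 38*√58)) + 16995 = (-21234 + (448 - 28*√58)) + 16995 = (-20786 - 28*√58) + 16995 = -3791 - 28*√58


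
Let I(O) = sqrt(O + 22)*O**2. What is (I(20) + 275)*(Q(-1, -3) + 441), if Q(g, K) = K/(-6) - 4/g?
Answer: 245025/2 + 178200*sqrt(42) ≈ 1.2774e+6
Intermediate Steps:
Q(g, K) = -4/g - K/6 (Q(g, K) = K*(-1/6) - 4/g = -K/6 - 4/g = -4/g - K/6)
I(O) = O**2*sqrt(22 + O) (I(O) = sqrt(22 + O)*O**2 = O**2*sqrt(22 + O))
(I(20) + 275)*(Q(-1, -3) + 441) = (20**2*sqrt(22 + 20) + 275)*((-4/(-1) - 1/6*(-3)) + 441) = (400*sqrt(42) + 275)*((-4*(-1) + 1/2) + 441) = (275 + 400*sqrt(42))*((4 + 1/2) + 441) = (275 + 400*sqrt(42))*(9/2 + 441) = (275 + 400*sqrt(42))*(891/2) = 245025/2 + 178200*sqrt(42)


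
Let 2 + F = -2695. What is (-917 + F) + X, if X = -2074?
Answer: -5688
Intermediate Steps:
F = -2697 (F = -2 - 2695 = -2697)
(-917 + F) + X = (-917 - 2697) - 2074 = -3614 - 2074 = -5688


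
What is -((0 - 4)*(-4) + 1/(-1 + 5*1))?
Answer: -65/4 ≈ -16.250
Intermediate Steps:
-((0 - 4)*(-4) + 1/(-1 + 5*1)) = -(-4*(-4) + 1/(-1 + 5)) = -(16 + 1/4) = -(16 + ¼) = -65/4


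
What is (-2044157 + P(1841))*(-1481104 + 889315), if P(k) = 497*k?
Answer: 668236303020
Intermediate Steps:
(-2044157 + P(1841))*(-1481104 + 889315) = (-2044157 + 497*1841)*(-1481104 + 889315) = (-2044157 + 914977)*(-591789) = -1129180*(-591789) = 668236303020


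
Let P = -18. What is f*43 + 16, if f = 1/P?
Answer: 245/18 ≈ 13.611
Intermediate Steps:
f = -1/18 (f = 1/(-18) = -1/18 ≈ -0.055556)
f*43 + 16 = -1/18*43 + 16 = -43/18 + 16 = 245/18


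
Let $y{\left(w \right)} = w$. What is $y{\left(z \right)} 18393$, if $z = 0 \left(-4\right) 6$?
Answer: $0$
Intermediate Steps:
$z = 0$ ($z = 0 \cdot 6 = 0$)
$y{\left(z \right)} 18393 = 0 \cdot 18393 = 0$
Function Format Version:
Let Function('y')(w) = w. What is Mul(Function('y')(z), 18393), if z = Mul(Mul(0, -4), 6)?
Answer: 0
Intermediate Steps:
z = 0 (z = Mul(0, 6) = 0)
Mul(Function('y')(z), 18393) = Mul(0, 18393) = 0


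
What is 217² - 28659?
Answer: 18430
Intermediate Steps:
217² - 28659 = 47089 - 28659 = 18430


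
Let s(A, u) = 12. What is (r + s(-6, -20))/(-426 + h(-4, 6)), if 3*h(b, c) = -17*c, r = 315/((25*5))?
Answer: -363/11500 ≈ -0.031565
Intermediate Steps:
r = 63/25 (r = 315/125 = 315*(1/125) = 63/25 ≈ 2.5200)
h(b, c) = -17*c/3 (h(b, c) = (-17*c)/3 = -17*c/3)
(r + s(-6, -20))/(-426 + h(-4, 6)) = (63/25 + 12)/(-426 - 17/3*6) = 363/(25*(-426 - 34)) = (363/25)/(-460) = (363/25)*(-1/460) = -363/11500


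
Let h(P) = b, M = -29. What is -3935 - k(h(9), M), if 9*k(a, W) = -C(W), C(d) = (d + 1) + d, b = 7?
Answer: -11824/3 ≈ -3941.3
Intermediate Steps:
C(d) = 1 + 2*d (C(d) = (1 + d) + d = 1 + 2*d)
h(P) = 7
k(a, W) = -⅑ - 2*W/9 (k(a, W) = (-(1 + 2*W))/9 = (-1 - 2*W)/9 = -⅑ - 2*W/9)
-3935 - k(h(9), M) = -3935 - (-⅑ - 2/9*(-29)) = -3935 - (-⅑ + 58/9) = -3935 - 1*19/3 = -3935 - 19/3 = -11824/3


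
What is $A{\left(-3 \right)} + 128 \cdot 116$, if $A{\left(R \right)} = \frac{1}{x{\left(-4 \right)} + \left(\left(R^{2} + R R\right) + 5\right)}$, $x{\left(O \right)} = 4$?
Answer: $\frac{400897}{27} \approx 14848.0$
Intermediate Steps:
$A{\left(R \right)} = \frac{1}{9 + 2 R^{2}}$ ($A{\left(R \right)} = \frac{1}{4 + \left(\left(R^{2} + R R\right) + 5\right)} = \frac{1}{4 + \left(\left(R^{2} + R^{2}\right) + 5\right)} = \frac{1}{4 + \left(2 R^{2} + 5\right)} = \frac{1}{4 + \left(5 + 2 R^{2}\right)} = \frac{1}{9 + 2 R^{2}}$)
$A{\left(-3 \right)} + 128 \cdot 116 = \frac{1}{9 + 2 \left(-3\right)^{2}} + 128 \cdot 116 = \frac{1}{9 + 2 \cdot 9} + 14848 = \frac{1}{9 + 18} + 14848 = \frac{1}{27} + 14848 = \frac{400897}{27}$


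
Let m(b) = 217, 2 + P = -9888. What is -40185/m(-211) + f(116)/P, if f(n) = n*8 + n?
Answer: -198828099/1073065 ≈ -185.29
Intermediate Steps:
P = -9890 (P = -2 - 9888 = -9890)
f(n) = 9*n (f(n) = 8*n + n = 9*n)
-40185/m(-211) + f(116)/P = -40185/217 + (9*116)/(-9890) = -40185*1/217 + 1044*(-1/9890) = -40185/217 - 522/4945 = -198828099/1073065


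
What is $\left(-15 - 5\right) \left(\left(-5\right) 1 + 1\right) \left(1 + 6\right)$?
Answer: $560$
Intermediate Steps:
$\left(-15 - 5\right) \left(\left(-5\right) 1 + 1\right) \left(1 + 6\right) = - 20 \left(-5 + 1\right) 7 = - 20 \left(\left(-4\right) 7\right) = \left(-20\right) \left(-28\right) = 560$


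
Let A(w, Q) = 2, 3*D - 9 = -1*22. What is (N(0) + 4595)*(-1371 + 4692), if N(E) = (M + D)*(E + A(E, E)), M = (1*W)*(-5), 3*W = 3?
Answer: 15198003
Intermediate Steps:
W = 1 (W = (⅓)*3 = 1)
D = -13/3 (D = 3 + (-1*22)/3 = 3 + (⅓)*(-22) = 3 - 22/3 = -13/3 ≈ -4.3333)
M = -5 (M = (1*1)*(-5) = 1*(-5) = -5)
N(E) = -56/3 - 28*E/3 (N(E) = (-5 - 13/3)*(E + 2) = -28*(2 + E)/3 = -56/3 - 28*E/3)
(N(0) + 4595)*(-1371 + 4692) = ((-56/3 - 28/3*0) + 4595)*(-1371 + 4692) = ((-56/3 + 0) + 4595)*3321 = (-56/3 + 4595)*3321 = (13729/3)*3321 = 15198003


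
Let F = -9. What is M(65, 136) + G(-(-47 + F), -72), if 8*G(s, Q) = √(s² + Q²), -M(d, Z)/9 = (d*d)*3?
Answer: -114075 + √130 ≈ -1.1406e+5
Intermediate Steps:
M(d, Z) = -27*d² (M(d, Z) = -9*d*d*3 = -9*d²*3 = -27*d²)
G(s, Q) = √(Q² + s²)/8 (G(s, Q) = √(s² + Q²)/8 = √(Q² + s²)/8)
M(65, 136) + G(-(-47 + F), -72) = -27*65² + √((-72)² + (-(-47 - 9))²)/8 = -27*4225 + √(5184 + (-1*(-56))²)/8 = -114075 + √(5184 + 56²)/8 = -114075 + √(5184 + 3136)/8 = -114075 + √8320/8 = -114075 + (8*√130)/8 = -114075 + √130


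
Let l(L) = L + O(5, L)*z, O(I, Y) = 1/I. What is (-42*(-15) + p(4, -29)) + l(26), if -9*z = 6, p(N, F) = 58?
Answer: 10708/15 ≈ 713.87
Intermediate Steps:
z = -2/3 (z = -1/9*6 = -2/3 ≈ -0.66667)
l(L) = -2/15 + L (l(L) = L - 2/3/5 = L + (1/5)*(-2/3) = L - 2/15 = -2/15 + L)
(-42*(-15) + p(4, -29)) + l(26) = (-42*(-15) + 58) + (-2/15 + 26) = (630 + 58) + 388/15 = 688 + 388/15 = 10708/15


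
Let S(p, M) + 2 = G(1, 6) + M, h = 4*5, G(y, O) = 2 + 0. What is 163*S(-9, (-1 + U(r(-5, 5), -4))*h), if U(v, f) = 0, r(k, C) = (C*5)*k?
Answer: -3260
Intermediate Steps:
r(k, C) = 5*C*k (r(k, C) = (5*C)*k = 5*C*k)
G(y, O) = 2
h = 20
S(p, M) = M (S(p, M) = -2 + (2 + M) = M)
163*S(-9, (-1 + U(r(-5, 5), -4))*h) = 163*((-1 + 0)*20) = 163*(-1*20) = 163*(-20) = -3260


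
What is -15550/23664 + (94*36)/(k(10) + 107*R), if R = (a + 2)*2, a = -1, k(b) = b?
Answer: 1196809/82824 ≈ 14.450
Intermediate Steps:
R = 2 (R = (-1 + 2)*2 = 1*2 = 2)
-15550/23664 + (94*36)/(k(10) + 107*R) = -15550/23664 + (94*36)/(10 + 107*2) = -15550*1/23664 + 3384/(10 + 214) = -7775/11832 + 3384/224 = -7775/11832 + 3384*(1/224) = -7775/11832 + 423/28 = 1196809/82824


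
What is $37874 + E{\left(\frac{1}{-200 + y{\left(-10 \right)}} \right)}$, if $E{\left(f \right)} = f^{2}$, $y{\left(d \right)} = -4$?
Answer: $\frac{1576164385}{41616} \approx 37874.0$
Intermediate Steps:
$37874 + E{\left(\frac{1}{-200 + y{\left(-10 \right)}} \right)} = 37874 + \left(\frac{1}{-200 - 4}\right)^{2} = 37874 + \left(\frac{1}{-204}\right)^{2} = 37874 + \left(- \frac{1}{204}\right)^{2} = 37874 + \frac{1}{41616} = \frac{1576164385}{41616}$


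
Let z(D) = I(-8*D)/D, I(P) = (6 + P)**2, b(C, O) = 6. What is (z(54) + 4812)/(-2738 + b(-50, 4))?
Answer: -12259/4098 ≈ -2.9915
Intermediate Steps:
z(D) = (6 - 8*D)**2/D
(z(54) + 4812)/(-2738 + b(-50, 4)) = (4*(-3 + 4*54)**2/54 + 4812)/(-2738 + 6) = (4*(1/54)*(-3 + 216)**2 + 4812)/(-2732) = (4*(1/54)*213**2 + 4812)*(-1/2732) = (4*(1/54)*45369 + 4812)*(-1/2732) = (10082/3 + 4812)*(-1/2732) = (24518/3)*(-1/2732) = -12259/4098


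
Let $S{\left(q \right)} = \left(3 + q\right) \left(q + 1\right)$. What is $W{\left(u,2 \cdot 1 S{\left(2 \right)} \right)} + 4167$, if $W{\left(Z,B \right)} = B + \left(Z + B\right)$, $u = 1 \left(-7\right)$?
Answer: $4220$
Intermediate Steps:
$S{\left(q \right)} = \left(1 + q\right) \left(3 + q\right)$ ($S{\left(q \right)} = \left(3 + q\right) \left(1 + q\right) = \left(1 + q\right) \left(3 + q\right)$)
$u = -7$
$W{\left(Z,B \right)} = Z + 2 B$ ($W{\left(Z,B \right)} = B + \left(B + Z\right) = Z + 2 B$)
$W{\left(u,2 \cdot 1 S{\left(2 \right)} \right)} + 4167 = \left(-7 + 2 \cdot 2 \cdot 1 \left(3 + 2^{2} + 4 \cdot 2\right)\right) + 4167 = \left(-7 + 2 \cdot 2 \left(3 + 4 + 8\right)\right) + 4167 = \left(-7 + 2 \cdot 2 \cdot 15\right) + 4167 = \left(-7 + 2 \cdot 30\right) + 4167 = \left(-7 + 60\right) + 4167 = 53 + 4167 = 4220$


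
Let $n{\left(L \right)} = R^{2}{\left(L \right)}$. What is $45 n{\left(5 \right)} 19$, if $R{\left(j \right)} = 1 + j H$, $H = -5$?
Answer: $492480$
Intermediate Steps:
$R{\left(j \right)} = 1 - 5 j$ ($R{\left(j \right)} = 1 + j \left(-5\right) = 1 - 5 j$)
$n{\left(L \right)} = \left(1 - 5 L\right)^{2}$
$45 n{\left(5 \right)} 19 = 45 \left(-1 + 5 \cdot 5\right)^{2} \cdot 19 = 45 \left(-1 + 25\right)^{2} \cdot 19 = 45 \cdot 24^{2} \cdot 19 = 45 \cdot 576 \cdot 19 = 25920 \cdot 19 = 492480$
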